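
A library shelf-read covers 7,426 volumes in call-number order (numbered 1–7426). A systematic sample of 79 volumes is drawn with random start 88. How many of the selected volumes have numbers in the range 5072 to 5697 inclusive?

k = 7426/79 = 94
First selection ≥ 5072: 88 + ⌈(5072−88)/94⌉·94 = 88 + 54×94 = 5164
Last selection ≤ 5697: 88 + ⌊(5697−88)/94⌋·94 = 88 + 59×94 = 5634
Count = 59 − 54 + 1 = 6

6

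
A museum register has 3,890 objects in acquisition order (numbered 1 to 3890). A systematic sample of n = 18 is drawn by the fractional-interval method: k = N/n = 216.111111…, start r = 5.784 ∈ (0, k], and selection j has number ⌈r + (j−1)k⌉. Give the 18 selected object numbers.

6, 222, 439, 655, 871, 1087, 1303, 1519, 1735, 1951, 2167, 2384, 2600, 2816, 3032, 3248, 3464, 3680

j=1: r + 0k = 5.784 → ⌈·⌉ = 6
j=2: r + 1k = 221.895111… → ⌈·⌉ = 222
j=3: r + 2k = 438.006222… → ⌈·⌉ = 439
j=4: r + 3k = 654.117333… → ⌈·⌉ = 655
j=5: r + 4k = 870.228444… → ⌈·⌉ = 871
j=6: r + 5k = 1086.339555… → ⌈·⌉ = 1087
j=7: r + 6k = 1302.450666… → ⌈·⌉ = 1303
j=8: r + 7k = 1518.561777… → ⌈·⌉ = 1519
j=9: r + 8k = 1734.672888… → ⌈·⌉ = 1735
j=10: r + 9k = 1950.784 → ⌈·⌉ = 1951
j=11: r + 10k = 2166.895111… → ⌈·⌉ = 2167
j=12: r + 11k = 2383.006222… → ⌈·⌉ = 2384
j=13: r + 12k = 2599.117333… → ⌈·⌉ = 2600
j=14: r + 13k = 2815.228444… → ⌈·⌉ = 2816
j=15: r + 14k = 3031.339555… → ⌈·⌉ = 3032
j=16: r + 15k = 3247.450666… → ⌈·⌉ = 3248
j=17: r + 16k = 3463.561777… → ⌈·⌉ = 3464
j=18: r + 17k = 3679.672888… → ⌈·⌉ = 3680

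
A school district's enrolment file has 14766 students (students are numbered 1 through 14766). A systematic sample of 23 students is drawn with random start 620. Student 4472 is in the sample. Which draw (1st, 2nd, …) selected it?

7

k = 14766/23 = 642
position = (4472 − 620)/642 + 1 = 3852/642 + 1 = 6 + 1 = 7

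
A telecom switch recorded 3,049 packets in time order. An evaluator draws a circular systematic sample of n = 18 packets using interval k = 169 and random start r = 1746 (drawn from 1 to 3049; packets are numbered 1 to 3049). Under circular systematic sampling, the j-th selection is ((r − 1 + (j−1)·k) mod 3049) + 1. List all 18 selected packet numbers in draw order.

1746, 1915, 2084, 2253, 2422, 2591, 2760, 2929, 49, 218, 387, 556, 725, 894, 1063, 1232, 1401, 1570

Selection 1: 1746
Selection 2: 1746 + 169 = 1915
Selection 3: 1915 + 169 = 2084
Selection 4: 2084 + 169 = 2253
Selection 5: 2253 + 169 = 2422
Selection 6: 2422 + 169 = 2591
Selection 7: 2591 + 169 = 2760
Selection 8: 2760 + 169 = 2929
Selection 9: 2929 + 169 = 3098 → 3098 − 3049 = 49
Selection 10: 49 + 169 = 218
Selection 11: 218 + 169 = 387
Selection 12: 387 + 169 = 556
Selection 13: 556 + 169 = 725
Selection 14: 725 + 169 = 894
Selection 15: 894 + 169 = 1063
Selection 16: 1063 + 169 = 1232
Selection 17: 1232 + 169 = 1401
Selection 18: 1401 + 169 = 1570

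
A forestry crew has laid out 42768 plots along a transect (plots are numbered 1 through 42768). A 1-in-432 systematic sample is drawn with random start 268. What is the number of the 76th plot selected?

32668

k = 432
76th selection = r + (76−1)·k = 268 + 75×432 = 268 + 32400 = 32668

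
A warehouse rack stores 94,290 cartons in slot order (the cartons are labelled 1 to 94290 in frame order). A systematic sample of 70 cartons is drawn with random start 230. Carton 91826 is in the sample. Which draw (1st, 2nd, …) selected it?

k = 94290/70 = 1347
position = (91826 − 230)/1347 + 1 = 91596/1347 + 1 = 68 + 1 = 69

69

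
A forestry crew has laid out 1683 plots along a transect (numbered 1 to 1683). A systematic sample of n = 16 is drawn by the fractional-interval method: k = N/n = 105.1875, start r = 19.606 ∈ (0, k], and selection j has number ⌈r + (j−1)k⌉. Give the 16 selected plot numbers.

j=1: r + 0k = 19.606 → ⌈·⌉ = 20
j=2: r + 1k = 124.7935 → ⌈·⌉ = 125
j=3: r + 2k = 229.981 → ⌈·⌉ = 230
j=4: r + 3k = 335.1685 → ⌈·⌉ = 336
j=5: r + 4k = 440.356 → ⌈·⌉ = 441
j=6: r + 5k = 545.5435 → ⌈·⌉ = 546
j=7: r + 6k = 650.731 → ⌈·⌉ = 651
j=8: r + 7k = 755.9185 → ⌈·⌉ = 756
j=9: r + 8k = 861.106 → ⌈·⌉ = 862
j=10: r + 9k = 966.2935 → ⌈·⌉ = 967
j=11: r + 10k = 1071.481 → ⌈·⌉ = 1072
j=12: r + 11k = 1176.6685 → ⌈·⌉ = 1177
j=13: r + 12k = 1281.856 → ⌈·⌉ = 1282
j=14: r + 13k = 1387.0435 → ⌈·⌉ = 1388
j=15: r + 14k = 1492.231 → ⌈·⌉ = 1493
j=16: r + 15k = 1597.4185 → ⌈·⌉ = 1598

20, 125, 230, 336, 441, 546, 651, 756, 862, 967, 1072, 1177, 1282, 1388, 1493, 1598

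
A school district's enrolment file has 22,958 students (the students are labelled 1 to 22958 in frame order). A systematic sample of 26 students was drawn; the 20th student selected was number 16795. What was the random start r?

k = 22958/26 = 883
r = 16795 − (20−1)×883 = 16795 − 16777 = 18

18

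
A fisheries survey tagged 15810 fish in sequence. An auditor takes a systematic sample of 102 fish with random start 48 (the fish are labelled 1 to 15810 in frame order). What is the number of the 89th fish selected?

k = 15810/102 = 155
89th selection = r + (89−1)·k = 48 + 88×155 = 48 + 13640 = 13688

13688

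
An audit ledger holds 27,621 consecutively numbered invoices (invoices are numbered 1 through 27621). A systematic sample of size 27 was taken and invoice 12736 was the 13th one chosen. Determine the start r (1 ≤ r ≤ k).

k = 27621/27 = 1023
r = 12736 − (13−1)×1023 = 12736 − 12276 = 460

460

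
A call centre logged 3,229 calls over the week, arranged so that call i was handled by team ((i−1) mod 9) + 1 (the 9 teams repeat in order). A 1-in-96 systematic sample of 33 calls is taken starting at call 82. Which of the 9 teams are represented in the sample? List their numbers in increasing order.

1, 4, 7

Consecutive selections differ by k = 96, so their team numbers differ by 96 mod 9 = 6.
gcd(96, 9) = 3, so the sample visits 9/3 = 3 distinct residues mod 9.
Start 82 is team 1; the teams hit are 1, 4, 7.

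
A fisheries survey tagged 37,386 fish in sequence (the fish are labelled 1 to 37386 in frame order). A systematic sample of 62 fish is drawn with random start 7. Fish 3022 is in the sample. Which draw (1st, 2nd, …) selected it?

k = 37386/62 = 603
position = (3022 − 7)/603 + 1 = 3015/603 + 1 = 5 + 1 = 6

6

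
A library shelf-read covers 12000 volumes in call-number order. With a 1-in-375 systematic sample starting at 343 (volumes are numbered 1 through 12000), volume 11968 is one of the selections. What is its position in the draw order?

k = 375
position = (11968 − 343)/375 + 1 = 11625/375 + 1 = 31 + 1 = 32

32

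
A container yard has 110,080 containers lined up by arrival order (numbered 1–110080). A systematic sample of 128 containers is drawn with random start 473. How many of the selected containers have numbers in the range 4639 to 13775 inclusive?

k = 110080/128 = 860
First selection ≥ 4639: 473 + ⌈(4639−473)/860⌉·860 = 473 + 5×860 = 4773
Last selection ≤ 13775: 473 + ⌊(13775−473)/860⌋·860 = 473 + 15×860 = 13373
Count = 15 − 5 + 1 = 11

11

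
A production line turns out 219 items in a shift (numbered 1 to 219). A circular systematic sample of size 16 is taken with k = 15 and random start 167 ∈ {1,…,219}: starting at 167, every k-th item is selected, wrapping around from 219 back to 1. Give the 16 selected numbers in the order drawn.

167, 182, 197, 212, 8, 23, 38, 53, 68, 83, 98, 113, 128, 143, 158, 173

Selection 1: 167
Selection 2: 167 + 15 = 182
Selection 3: 182 + 15 = 197
Selection 4: 197 + 15 = 212
Selection 5: 212 + 15 = 227 → 227 − 219 = 8
Selection 6: 8 + 15 = 23
Selection 7: 23 + 15 = 38
Selection 8: 38 + 15 = 53
Selection 9: 53 + 15 = 68
Selection 10: 68 + 15 = 83
Selection 11: 83 + 15 = 98
Selection 12: 98 + 15 = 113
Selection 13: 113 + 15 = 128
Selection 14: 128 + 15 = 143
Selection 15: 143 + 15 = 158
Selection 16: 158 + 15 = 173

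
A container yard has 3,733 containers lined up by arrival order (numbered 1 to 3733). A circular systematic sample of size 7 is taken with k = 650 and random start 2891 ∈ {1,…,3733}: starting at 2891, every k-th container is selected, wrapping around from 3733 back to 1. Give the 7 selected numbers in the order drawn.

2891, 3541, 458, 1108, 1758, 2408, 3058

Selection 1: 2891
Selection 2: 2891 + 650 = 3541
Selection 3: 3541 + 650 = 4191 → 4191 − 3733 = 458
Selection 4: 458 + 650 = 1108
Selection 5: 1108 + 650 = 1758
Selection 6: 1758 + 650 = 2408
Selection 7: 2408 + 650 = 3058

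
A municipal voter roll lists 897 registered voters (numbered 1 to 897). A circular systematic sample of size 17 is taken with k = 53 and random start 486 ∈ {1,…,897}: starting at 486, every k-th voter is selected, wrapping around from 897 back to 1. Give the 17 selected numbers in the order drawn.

486, 539, 592, 645, 698, 751, 804, 857, 13, 66, 119, 172, 225, 278, 331, 384, 437

Selection 1: 486
Selection 2: 486 + 53 = 539
Selection 3: 539 + 53 = 592
Selection 4: 592 + 53 = 645
Selection 5: 645 + 53 = 698
Selection 6: 698 + 53 = 751
Selection 7: 751 + 53 = 804
Selection 8: 804 + 53 = 857
Selection 9: 857 + 53 = 910 → 910 − 897 = 13
Selection 10: 13 + 53 = 66
Selection 11: 66 + 53 = 119
Selection 12: 119 + 53 = 172
Selection 13: 172 + 53 = 225
Selection 14: 225 + 53 = 278
Selection 15: 278 + 53 = 331
Selection 16: 331 + 53 = 384
Selection 17: 384 + 53 = 437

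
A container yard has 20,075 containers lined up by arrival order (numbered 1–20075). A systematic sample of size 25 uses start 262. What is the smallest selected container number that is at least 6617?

k = 20075/25 = 803
Steps past start: ⌈(6617 − 262)/803⌉ = ⌈6355/803⌉ = 8
Selected container: 262 + 8×803 = 6686

6686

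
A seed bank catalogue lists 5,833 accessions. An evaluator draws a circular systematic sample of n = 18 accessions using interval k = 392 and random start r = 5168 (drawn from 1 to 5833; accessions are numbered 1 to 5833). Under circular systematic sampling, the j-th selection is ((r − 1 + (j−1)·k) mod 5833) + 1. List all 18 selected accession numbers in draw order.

Selection 1: 5168
Selection 2: 5168 + 392 = 5560
Selection 3: 5560 + 392 = 5952 → 5952 − 5833 = 119
Selection 4: 119 + 392 = 511
Selection 5: 511 + 392 = 903
Selection 6: 903 + 392 = 1295
Selection 7: 1295 + 392 = 1687
Selection 8: 1687 + 392 = 2079
Selection 9: 2079 + 392 = 2471
Selection 10: 2471 + 392 = 2863
Selection 11: 2863 + 392 = 3255
Selection 12: 3255 + 392 = 3647
Selection 13: 3647 + 392 = 4039
Selection 14: 4039 + 392 = 4431
Selection 15: 4431 + 392 = 4823
Selection 16: 4823 + 392 = 5215
Selection 17: 5215 + 392 = 5607
Selection 18: 5607 + 392 = 5999 → 5999 − 5833 = 166

5168, 5560, 119, 511, 903, 1295, 1687, 2079, 2471, 2863, 3255, 3647, 4039, 4431, 4823, 5215, 5607, 166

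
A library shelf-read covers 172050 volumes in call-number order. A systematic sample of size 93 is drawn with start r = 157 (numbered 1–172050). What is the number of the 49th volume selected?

k = 172050/93 = 1850
49th selection = r + (49−1)·k = 157 + 48×1850 = 157 + 88800 = 88957

88957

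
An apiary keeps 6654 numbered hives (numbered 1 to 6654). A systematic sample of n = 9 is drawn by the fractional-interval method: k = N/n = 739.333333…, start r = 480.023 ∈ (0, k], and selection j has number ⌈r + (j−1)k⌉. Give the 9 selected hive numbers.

j=1: r + 0k = 480.023 → ⌈·⌉ = 481
j=2: r + 1k = 1219.356333… → ⌈·⌉ = 1220
j=3: r + 2k = 1958.689666… → ⌈·⌉ = 1959
j=4: r + 3k = 2698.023 → ⌈·⌉ = 2699
j=5: r + 4k = 3437.356333… → ⌈·⌉ = 3438
j=6: r + 5k = 4176.689666… → ⌈·⌉ = 4177
j=7: r + 6k = 4916.023 → ⌈·⌉ = 4917
j=8: r + 7k = 5655.356333… → ⌈·⌉ = 5656
j=9: r + 8k = 6394.689666… → ⌈·⌉ = 6395

481, 1220, 1959, 2699, 3438, 4177, 4917, 5656, 6395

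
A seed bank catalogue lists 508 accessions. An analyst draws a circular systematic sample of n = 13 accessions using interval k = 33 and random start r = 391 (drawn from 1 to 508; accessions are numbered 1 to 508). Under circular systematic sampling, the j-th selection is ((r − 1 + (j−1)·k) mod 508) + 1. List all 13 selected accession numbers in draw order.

Selection 1: 391
Selection 2: 391 + 33 = 424
Selection 3: 424 + 33 = 457
Selection 4: 457 + 33 = 490
Selection 5: 490 + 33 = 523 → 523 − 508 = 15
Selection 6: 15 + 33 = 48
Selection 7: 48 + 33 = 81
Selection 8: 81 + 33 = 114
Selection 9: 114 + 33 = 147
Selection 10: 147 + 33 = 180
Selection 11: 180 + 33 = 213
Selection 12: 213 + 33 = 246
Selection 13: 246 + 33 = 279

391, 424, 457, 490, 15, 48, 81, 114, 147, 180, 213, 246, 279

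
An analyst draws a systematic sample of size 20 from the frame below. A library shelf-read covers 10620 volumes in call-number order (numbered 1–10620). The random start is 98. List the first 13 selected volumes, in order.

98, 629, 1160, 1691, 2222, 2753, 3284, 3815, 4346, 4877, 5408, 5939, 6470

k = N/n = 10620/20 = 531
volume 1: 98
volume 2: 98 + 531 = 629
volume 3: 629 + 531 = 1160
volume 4: 1160 + 531 = 1691
volume 5: 1691 + 531 = 2222
volume 6: 2222 + 531 = 2753
volume 7: 2753 + 531 = 3284
volume 8: 3284 + 531 = 3815
volume 9: 3815 + 531 = 4346
volume 10: 4346 + 531 = 4877
volume 11: 4877 + 531 = 5408
volume 12: 5408 + 531 = 5939
volume 13: 5939 + 531 = 6470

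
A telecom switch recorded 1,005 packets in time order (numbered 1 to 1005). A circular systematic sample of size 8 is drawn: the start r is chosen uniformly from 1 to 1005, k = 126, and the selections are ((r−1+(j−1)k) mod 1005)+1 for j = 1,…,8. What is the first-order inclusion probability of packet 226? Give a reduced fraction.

8/1005

For each position j, as r ranges over 1…1005 the j-th selection hits every packet exactly once, so packet 226 is selected for exactly 8 of the 1005 starts.
Inclusion probability = 8/1005.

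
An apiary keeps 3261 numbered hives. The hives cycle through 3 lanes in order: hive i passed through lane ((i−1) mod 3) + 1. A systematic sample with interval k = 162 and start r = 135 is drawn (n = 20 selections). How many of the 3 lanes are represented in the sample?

1

Consecutive selections differ by k = 162, so their lane numbers differ by 162 mod 3 = 0.
gcd(162, 3) = 3, so the sample visits 3/3 = 1 distinct residues mod 3.
Start 135 is lane 3; the lanes hit are 3.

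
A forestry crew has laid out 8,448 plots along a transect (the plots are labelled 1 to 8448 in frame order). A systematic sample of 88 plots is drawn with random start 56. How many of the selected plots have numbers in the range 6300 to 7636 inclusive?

13

k = 8448/88 = 96
First selection ≥ 6300: 56 + ⌈(6300−56)/96⌉·96 = 56 + 66×96 = 6392
Last selection ≤ 7636: 56 + ⌊(7636−56)/96⌋·96 = 56 + 78×96 = 7544
Count = 78 − 66 + 1 = 13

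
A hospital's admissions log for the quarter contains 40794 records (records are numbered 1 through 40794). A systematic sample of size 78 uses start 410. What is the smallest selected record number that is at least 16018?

k = 40794/78 = 523
Steps past start: ⌈(16018 − 410)/523⌉ = ⌈15608/523⌉ = 30
Selected record: 410 + 30×523 = 16100

16100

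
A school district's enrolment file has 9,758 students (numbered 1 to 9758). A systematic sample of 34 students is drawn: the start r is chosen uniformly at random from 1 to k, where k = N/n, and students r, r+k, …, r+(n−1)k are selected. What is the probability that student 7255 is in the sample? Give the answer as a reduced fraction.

k = 9758/34 = 287.
Student 7255 is selected iff r ≡ 7255 (mod 287); exactly one such r in {1,…,287}.
Inclusion probability = 1/287.

1/287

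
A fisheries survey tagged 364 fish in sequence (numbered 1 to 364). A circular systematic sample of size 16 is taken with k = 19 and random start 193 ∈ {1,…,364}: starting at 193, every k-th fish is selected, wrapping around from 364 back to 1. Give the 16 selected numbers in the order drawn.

193, 212, 231, 250, 269, 288, 307, 326, 345, 364, 19, 38, 57, 76, 95, 114

Selection 1: 193
Selection 2: 193 + 19 = 212
Selection 3: 212 + 19 = 231
Selection 4: 231 + 19 = 250
Selection 5: 250 + 19 = 269
Selection 6: 269 + 19 = 288
Selection 7: 288 + 19 = 307
Selection 8: 307 + 19 = 326
Selection 9: 326 + 19 = 345
Selection 10: 345 + 19 = 364
Selection 11: 364 + 19 = 383 → 383 − 364 = 19
Selection 12: 19 + 19 = 38
Selection 13: 38 + 19 = 57
Selection 14: 57 + 19 = 76
Selection 15: 76 + 19 = 95
Selection 16: 95 + 19 = 114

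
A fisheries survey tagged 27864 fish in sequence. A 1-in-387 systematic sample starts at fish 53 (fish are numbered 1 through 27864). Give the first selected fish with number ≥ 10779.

10889

k = 387
Steps past start: ⌈(10779 − 53)/387⌉ = ⌈10726/387⌉ = 28
Selected fish: 53 + 28×387 = 10889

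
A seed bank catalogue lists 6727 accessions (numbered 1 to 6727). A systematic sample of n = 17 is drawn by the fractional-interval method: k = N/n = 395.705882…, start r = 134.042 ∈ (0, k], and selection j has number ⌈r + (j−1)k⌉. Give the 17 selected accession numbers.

135, 530, 926, 1322, 1717, 2113, 2509, 2904, 3300, 3696, 4092, 4487, 4883, 5279, 5674, 6070, 6466

j=1: r + 0k = 134.042 → ⌈·⌉ = 135
j=2: r + 1k = 529.747882… → ⌈·⌉ = 530
j=3: r + 2k = 925.453764… → ⌈·⌉ = 926
j=4: r + 3k = 1321.159647… → ⌈·⌉ = 1322
j=5: r + 4k = 1716.865529… → ⌈·⌉ = 1717
j=6: r + 5k = 2112.571411… → ⌈·⌉ = 2113
j=7: r + 6k = 2508.277294… → ⌈·⌉ = 2509
j=8: r + 7k = 2903.983176… → ⌈·⌉ = 2904
j=9: r + 8k = 3299.689058… → ⌈·⌉ = 3300
j=10: r + 9k = 3695.394941… → ⌈·⌉ = 3696
j=11: r + 10k = 4091.100823… → ⌈·⌉ = 4092
j=12: r + 11k = 4486.806705… → ⌈·⌉ = 4487
j=13: r + 12k = 4882.512588… → ⌈·⌉ = 4883
j=14: r + 13k = 5278.218470… → ⌈·⌉ = 5279
j=15: r + 14k = 5673.924352… → ⌈·⌉ = 5674
j=16: r + 15k = 6069.630235… → ⌈·⌉ = 6070
j=17: r + 16k = 6465.336117… → ⌈·⌉ = 6466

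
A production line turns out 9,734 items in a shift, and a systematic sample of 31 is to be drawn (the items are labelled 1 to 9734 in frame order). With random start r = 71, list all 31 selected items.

71, 385, 699, 1013, 1327, 1641, 1955, 2269, 2583, 2897, 3211, 3525, 3839, 4153, 4467, 4781, 5095, 5409, 5723, 6037, 6351, 6665, 6979, 7293, 7607, 7921, 8235, 8549, 8863, 9177, 9491

k = N/n = 9734/31 = 314
item 1: 71
item 2: 71 + 314 = 385
item 3: 385 + 314 = 699
item 4: 699 + 314 = 1013
item 5: 1013 + 314 = 1327
item 6: 1327 + 314 = 1641
item 7: 1641 + 314 = 1955
item 8: 1955 + 314 = 2269
item 9: 2269 + 314 = 2583
item 10: 2583 + 314 = 2897
item 11: 2897 + 314 = 3211
item 12: 3211 + 314 = 3525
item 13: 3525 + 314 = 3839
item 14: 3839 + 314 = 4153
item 15: 4153 + 314 = 4467
item 16: 4467 + 314 = 4781
item 17: 4781 + 314 = 5095
item 18: 5095 + 314 = 5409
item 19: 5409 + 314 = 5723
item 20: 5723 + 314 = 6037
item 21: 6037 + 314 = 6351
item 22: 6351 + 314 = 6665
item 23: 6665 + 314 = 6979
item 24: 6979 + 314 = 7293
item 25: 7293 + 314 = 7607
item 26: 7607 + 314 = 7921
item 27: 7921 + 314 = 8235
item 28: 8235 + 314 = 8549
item 29: 8549 + 314 = 8863
item 30: 8863 + 314 = 9177
item 31: 9177 + 314 = 9491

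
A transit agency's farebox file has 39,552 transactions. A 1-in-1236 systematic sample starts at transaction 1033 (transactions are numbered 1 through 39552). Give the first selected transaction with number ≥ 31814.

31933

k = 1236
Steps past start: ⌈(31814 − 1033)/1236⌉ = ⌈30781/1236⌉ = 25
Selected transaction: 1033 + 25×1236 = 31933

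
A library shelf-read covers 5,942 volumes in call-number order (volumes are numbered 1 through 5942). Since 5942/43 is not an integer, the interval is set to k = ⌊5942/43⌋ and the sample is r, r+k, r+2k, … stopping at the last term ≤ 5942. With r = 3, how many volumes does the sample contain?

k = ⌊5942/43⌋ = 138
Achieved size = ⌊(5942 − 3)/138⌋ + 1 = ⌊5939/138⌋ + 1 = 43 + 1 = 44
(last selection: 3 + 43×138 = 5937 ≤ 5942; next would be 6075 > 5942)

44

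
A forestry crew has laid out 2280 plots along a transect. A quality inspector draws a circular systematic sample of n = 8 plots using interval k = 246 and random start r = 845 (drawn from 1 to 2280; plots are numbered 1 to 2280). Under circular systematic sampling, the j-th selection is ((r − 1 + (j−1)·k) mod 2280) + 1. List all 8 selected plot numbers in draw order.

Selection 1: 845
Selection 2: 845 + 246 = 1091
Selection 3: 1091 + 246 = 1337
Selection 4: 1337 + 246 = 1583
Selection 5: 1583 + 246 = 1829
Selection 6: 1829 + 246 = 2075
Selection 7: 2075 + 246 = 2321 → 2321 − 2280 = 41
Selection 8: 41 + 246 = 287

845, 1091, 1337, 1583, 1829, 2075, 41, 287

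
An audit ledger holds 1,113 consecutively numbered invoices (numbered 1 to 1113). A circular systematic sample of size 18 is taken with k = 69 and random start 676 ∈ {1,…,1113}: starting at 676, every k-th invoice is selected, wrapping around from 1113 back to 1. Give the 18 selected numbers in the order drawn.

676, 745, 814, 883, 952, 1021, 1090, 46, 115, 184, 253, 322, 391, 460, 529, 598, 667, 736

Selection 1: 676
Selection 2: 676 + 69 = 745
Selection 3: 745 + 69 = 814
Selection 4: 814 + 69 = 883
Selection 5: 883 + 69 = 952
Selection 6: 952 + 69 = 1021
Selection 7: 1021 + 69 = 1090
Selection 8: 1090 + 69 = 1159 → 1159 − 1113 = 46
Selection 9: 46 + 69 = 115
Selection 10: 115 + 69 = 184
Selection 11: 184 + 69 = 253
Selection 12: 253 + 69 = 322
Selection 13: 322 + 69 = 391
Selection 14: 391 + 69 = 460
Selection 15: 460 + 69 = 529
Selection 16: 529 + 69 = 598
Selection 17: 598 + 69 = 667
Selection 18: 667 + 69 = 736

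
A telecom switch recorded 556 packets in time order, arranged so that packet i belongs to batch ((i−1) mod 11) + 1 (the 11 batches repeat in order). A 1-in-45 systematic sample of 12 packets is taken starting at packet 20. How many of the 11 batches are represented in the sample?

Consecutive selections differ by k = 45, so their batch numbers differ by 45 mod 11 = 1.
gcd(45, 11) = 1, so the sample visits 11/1 = 11 distinct residues mod 11.
Start 20 is batch 9; the batches hit are 1, 2, 3, 4, 5, 6, 7, 8, 9, 10, 11.

11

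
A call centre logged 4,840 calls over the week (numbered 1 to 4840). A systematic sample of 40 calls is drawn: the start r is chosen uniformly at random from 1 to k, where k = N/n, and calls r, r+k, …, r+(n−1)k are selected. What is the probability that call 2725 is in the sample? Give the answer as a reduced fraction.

1/121

k = 4840/40 = 121.
Call 2725 is selected iff r ≡ 2725 (mod 121); exactly one such r in {1,…,121}.
Inclusion probability = 1/121.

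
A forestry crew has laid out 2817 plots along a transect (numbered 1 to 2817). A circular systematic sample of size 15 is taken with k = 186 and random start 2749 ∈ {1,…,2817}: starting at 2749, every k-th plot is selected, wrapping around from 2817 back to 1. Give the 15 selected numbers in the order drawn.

2749, 118, 304, 490, 676, 862, 1048, 1234, 1420, 1606, 1792, 1978, 2164, 2350, 2536

Selection 1: 2749
Selection 2: 2749 + 186 = 2935 → 2935 − 2817 = 118
Selection 3: 118 + 186 = 304
Selection 4: 304 + 186 = 490
Selection 5: 490 + 186 = 676
Selection 6: 676 + 186 = 862
Selection 7: 862 + 186 = 1048
Selection 8: 1048 + 186 = 1234
Selection 9: 1234 + 186 = 1420
Selection 10: 1420 + 186 = 1606
Selection 11: 1606 + 186 = 1792
Selection 12: 1792 + 186 = 1978
Selection 13: 1978 + 186 = 2164
Selection 14: 2164 + 186 = 2350
Selection 15: 2350 + 186 = 2536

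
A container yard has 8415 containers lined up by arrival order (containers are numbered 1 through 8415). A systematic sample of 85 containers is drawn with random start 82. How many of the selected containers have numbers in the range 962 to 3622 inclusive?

k = 8415/85 = 99
First selection ≥ 962: 82 + ⌈(962−82)/99⌉·99 = 82 + 9×99 = 973
Last selection ≤ 3622: 82 + ⌊(3622−82)/99⌋·99 = 82 + 35×99 = 3547
Count = 35 − 9 + 1 = 27

27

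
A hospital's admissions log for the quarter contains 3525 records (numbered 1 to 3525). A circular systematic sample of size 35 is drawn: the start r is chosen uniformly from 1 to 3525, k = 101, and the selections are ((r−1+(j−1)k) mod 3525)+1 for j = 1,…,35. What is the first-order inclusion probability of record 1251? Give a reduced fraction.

For each position j, as r ranges over 1…3525 the j-th selection hits every record exactly once, so record 1251 is selected for exactly 35 of the 3525 starts.
Inclusion probability = 35/3525 = 7/705.

7/705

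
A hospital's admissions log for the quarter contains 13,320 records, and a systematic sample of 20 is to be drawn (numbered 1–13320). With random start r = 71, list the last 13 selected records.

4733, 5399, 6065, 6731, 7397, 8063, 8729, 9395, 10061, 10727, 11393, 12059, 12725

k = N/n = 13320/20 = 666
8th selection = 71 + 7×666 = 4733
9th: 4733 + 666 = 5399
10th: 5399 + 666 = 6065
11th: 6065 + 666 = 6731
12th: 6731 + 666 = 7397
13th: 7397 + 666 = 8063
14th: 8063 + 666 = 8729
15th: 8729 + 666 = 9395
16th: 9395 + 666 = 10061
17th: 10061 + 666 = 10727
18th: 10727 + 666 = 11393
19th: 11393 + 666 = 12059
20th: 12059 + 666 = 12725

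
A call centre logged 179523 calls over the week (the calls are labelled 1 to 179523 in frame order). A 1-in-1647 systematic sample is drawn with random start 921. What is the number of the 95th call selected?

155739

k = 1647
95th selection = r + (95−1)·k = 921 + 94×1647 = 921 + 154818 = 155739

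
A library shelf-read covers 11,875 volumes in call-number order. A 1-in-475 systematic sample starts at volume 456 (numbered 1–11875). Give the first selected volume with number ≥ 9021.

k = 475
Steps past start: ⌈(9021 − 456)/475⌉ = ⌈8565/475⌉ = 19
Selected volume: 456 + 19×475 = 9481

9481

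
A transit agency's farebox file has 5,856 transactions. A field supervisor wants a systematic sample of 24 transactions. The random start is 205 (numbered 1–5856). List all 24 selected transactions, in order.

205, 449, 693, 937, 1181, 1425, 1669, 1913, 2157, 2401, 2645, 2889, 3133, 3377, 3621, 3865, 4109, 4353, 4597, 4841, 5085, 5329, 5573, 5817

k = N/n = 5856/24 = 244
transaction 1: 205
transaction 2: 205 + 244 = 449
transaction 3: 449 + 244 = 693
transaction 4: 693 + 244 = 937
transaction 5: 937 + 244 = 1181
transaction 6: 1181 + 244 = 1425
transaction 7: 1425 + 244 = 1669
transaction 8: 1669 + 244 = 1913
transaction 9: 1913 + 244 = 2157
transaction 10: 2157 + 244 = 2401
transaction 11: 2401 + 244 = 2645
transaction 12: 2645 + 244 = 2889
transaction 13: 2889 + 244 = 3133
transaction 14: 3133 + 244 = 3377
transaction 15: 3377 + 244 = 3621
transaction 16: 3621 + 244 = 3865
transaction 17: 3865 + 244 = 4109
transaction 18: 4109 + 244 = 4353
transaction 19: 4353 + 244 = 4597
transaction 20: 4597 + 244 = 4841
transaction 21: 4841 + 244 = 5085
transaction 22: 5085 + 244 = 5329
transaction 23: 5329 + 244 = 5573
transaction 24: 5573 + 244 = 5817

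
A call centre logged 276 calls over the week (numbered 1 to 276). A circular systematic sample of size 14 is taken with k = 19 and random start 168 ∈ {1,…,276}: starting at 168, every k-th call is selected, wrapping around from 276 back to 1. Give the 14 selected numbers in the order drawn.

168, 187, 206, 225, 244, 263, 6, 25, 44, 63, 82, 101, 120, 139

Selection 1: 168
Selection 2: 168 + 19 = 187
Selection 3: 187 + 19 = 206
Selection 4: 206 + 19 = 225
Selection 5: 225 + 19 = 244
Selection 6: 244 + 19 = 263
Selection 7: 263 + 19 = 282 → 282 − 276 = 6
Selection 8: 6 + 19 = 25
Selection 9: 25 + 19 = 44
Selection 10: 44 + 19 = 63
Selection 11: 63 + 19 = 82
Selection 12: 82 + 19 = 101
Selection 13: 101 + 19 = 120
Selection 14: 120 + 19 = 139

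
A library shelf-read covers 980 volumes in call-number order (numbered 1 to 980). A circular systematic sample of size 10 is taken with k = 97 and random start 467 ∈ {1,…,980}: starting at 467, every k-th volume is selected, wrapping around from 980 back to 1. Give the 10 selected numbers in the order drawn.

Selection 1: 467
Selection 2: 467 + 97 = 564
Selection 3: 564 + 97 = 661
Selection 4: 661 + 97 = 758
Selection 5: 758 + 97 = 855
Selection 6: 855 + 97 = 952
Selection 7: 952 + 97 = 1049 → 1049 − 980 = 69
Selection 8: 69 + 97 = 166
Selection 9: 166 + 97 = 263
Selection 10: 263 + 97 = 360

467, 564, 661, 758, 855, 952, 69, 166, 263, 360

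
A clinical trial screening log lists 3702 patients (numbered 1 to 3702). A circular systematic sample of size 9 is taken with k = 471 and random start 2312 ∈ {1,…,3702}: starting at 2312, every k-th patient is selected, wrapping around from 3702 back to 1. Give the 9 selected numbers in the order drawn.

2312, 2783, 3254, 23, 494, 965, 1436, 1907, 2378

Selection 1: 2312
Selection 2: 2312 + 471 = 2783
Selection 3: 2783 + 471 = 3254
Selection 4: 3254 + 471 = 3725 → 3725 − 3702 = 23
Selection 5: 23 + 471 = 494
Selection 6: 494 + 471 = 965
Selection 7: 965 + 471 = 1436
Selection 8: 1436 + 471 = 1907
Selection 9: 1907 + 471 = 2378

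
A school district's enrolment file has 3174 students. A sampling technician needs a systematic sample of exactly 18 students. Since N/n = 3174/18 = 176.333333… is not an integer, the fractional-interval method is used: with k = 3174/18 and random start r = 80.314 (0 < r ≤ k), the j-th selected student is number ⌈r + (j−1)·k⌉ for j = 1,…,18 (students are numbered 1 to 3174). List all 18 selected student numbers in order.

81, 257, 433, 610, 786, 962, 1139, 1315, 1491, 1668, 1844, 2020, 2197, 2373, 2549, 2726, 2902, 3078

j=1: r + 0k = 80.314 → ⌈·⌉ = 81
j=2: r + 1k = 256.647333… → ⌈·⌉ = 257
j=3: r + 2k = 432.980666… → ⌈·⌉ = 433
j=4: r + 3k = 609.314 → ⌈·⌉ = 610
j=5: r + 4k = 785.647333… → ⌈·⌉ = 786
j=6: r + 5k = 961.980666… → ⌈·⌉ = 962
j=7: r + 6k = 1138.314 → ⌈·⌉ = 1139
j=8: r + 7k = 1314.647333… → ⌈·⌉ = 1315
j=9: r + 8k = 1490.980666… → ⌈·⌉ = 1491
j=10: r + 9k = 1667.314 → ⌈·⌉ = 1668
j=11: r + 10k = 1843.647333… → ⌈·⌉ = 1844
j=12: r + 11k = 2019.980666… → ⌈·⌉ = 2020
j=13: r + 12k = 2196.314 → ⌈·⌉ = 2197
j=14: r + 13k = 2372.647333… → ⌈·⌉ = 2373
j=15: r + 14k = 2548.980666… → ⌈·⌉ = 2549
j=16: r + 15k = 2725.314 → ⌈·⌉ = 2726
j=17: r + 16k = 2901.647333… → ⌈·⌉ = 2902
j=18: r + 17k = 3077.980666… → ⌈·⌉ = 3078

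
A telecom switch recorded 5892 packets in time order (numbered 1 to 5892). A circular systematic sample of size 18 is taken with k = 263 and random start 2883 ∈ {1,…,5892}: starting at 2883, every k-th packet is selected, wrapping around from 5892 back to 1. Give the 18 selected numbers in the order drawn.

Selection 1: 2883
Selection 2: 2883 + 263 = 3146
Selection 3: 3146 + 263 = 3409
Selection 4: 3409 + 263 = 3672
Selection 5: 3672 + 263 = 3935
Selection 6: 3935 + 263 = 4198
Selection 7: 4198 + 263 = 4461
Selection 8: 4461 + 263 = 4724
Selection 9: 4724 + 263 = 4987
Selection 10: 4987 + 263 = 5250
Selection 11: 5250 + 263 = 5513
Selection 12: 5513 + 263 = 5776
Selection 13: 5776 + 263 = 6039 → 6039 − 5892 = 147
Selection 14: 147 + 263 = 410
Selection 15: 410 + 263 = 673
Selection 16: 673 + 263 = 936
Selection 17: 936 + 263 = 1199
Selection 18: 1199 + 263 = 1462

2883, 3146, 3409, 3672, 3935, 4198, 4461, 4724, 4987, 5250, 5513, 5776, 147, 410, 673, 936, 1199, 1462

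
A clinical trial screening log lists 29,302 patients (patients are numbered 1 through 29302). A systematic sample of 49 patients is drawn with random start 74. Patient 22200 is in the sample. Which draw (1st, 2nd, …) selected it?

k = 29302/49 = 598
position = (22200 − 74)/598 + 1 = 22126/598 + 1 = 37 + 1 = 38

38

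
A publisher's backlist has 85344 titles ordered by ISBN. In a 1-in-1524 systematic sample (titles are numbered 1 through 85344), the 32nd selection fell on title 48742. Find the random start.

1498

k = 1524
r = 48742 − (32−1)×1524 = 48742 − 47244 = 1498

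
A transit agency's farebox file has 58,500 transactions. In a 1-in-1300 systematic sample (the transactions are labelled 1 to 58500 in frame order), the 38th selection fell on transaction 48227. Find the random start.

k = 1300
r = 48227 − (38−1)×1300 = 48227 − 48100 = 127

127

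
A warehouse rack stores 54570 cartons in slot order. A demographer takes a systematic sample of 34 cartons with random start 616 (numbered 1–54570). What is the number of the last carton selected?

53581

k = 54570/34 = 1605
34th selection = r + (34−1)·k = 616 + 33×1605 = 616 + 52965 = 53581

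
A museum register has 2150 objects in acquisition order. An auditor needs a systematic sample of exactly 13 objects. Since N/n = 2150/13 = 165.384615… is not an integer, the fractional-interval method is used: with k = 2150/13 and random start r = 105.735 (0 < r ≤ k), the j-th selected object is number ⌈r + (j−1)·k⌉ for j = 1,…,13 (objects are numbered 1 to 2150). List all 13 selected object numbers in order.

j=1: r + 0k = 105.735 → ⌈·⌉ = 106
j=2: r + 1k = 271.119615… → ⌈·⌉ = 272
j=3: r + 2k = 436.504230… → ⌈·⌉ = 437
j=4: r + 3k = 601.888846… → ⌈·⌉ = 602
j=5: r + 4k = 767.273461… → ⌈·⌉ = 768
j=6: r + 5k = 932.658076… → ⌈·⌉ = 933
j=7: r + 6k = 1098.042692… → ⌈·⌉ = 1099
j=8: r + 7k = 1263.427307… → ⌈·⌉ = 1264
j=9: r + 8k = 1428.811923… → ⌈·⌉ = 1429
j=10: r + 9k = 1594.196538… → ⌈·⌉ = 1595
j=11: r + 10k = 1759.581153… → ⌈·⌉ = 1760
j=12: r + 11k = 1924.965769… → ⌈·⌉ = 1925
j=13: r + 12k = 2090.350384… → ⌈·⌉ = 2091

106, 272, 437, 602, 768, 933, 1099, 1264, 1429, 1595, 1760, 1925, 2091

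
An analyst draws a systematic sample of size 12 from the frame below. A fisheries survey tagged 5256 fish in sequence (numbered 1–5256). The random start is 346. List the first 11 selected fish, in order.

346, 784, 1222, 1660, 2098, 2536, 2974, 3412, 3850, 4288, 4726

k = N/n = 5256/12 = 438
fish 1: 346
fish 2: 346 + 438 = 784
fish 3: 784 + 438 = 1222
fish 4: 1222 + 438 = 1660
fish 5: 1660 + 438 = 2098
fish 6: 2098 + 438 = 2536
fish 7: 2536 + 438 = 2974
fish 8: 2974 + 438 = 3412
fish 9: 3412 + 438 = 3850
fish 10: 3850 + 438 = 4288
fish 11: 4288 + 438 = 4726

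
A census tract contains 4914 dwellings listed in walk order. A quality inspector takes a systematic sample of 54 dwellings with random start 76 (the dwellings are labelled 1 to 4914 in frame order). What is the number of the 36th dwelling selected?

3261

k = 4914/54 = 91
36th selection = r + (36−1)·k = 76 + 35×91 = 76 + 3185 = 3261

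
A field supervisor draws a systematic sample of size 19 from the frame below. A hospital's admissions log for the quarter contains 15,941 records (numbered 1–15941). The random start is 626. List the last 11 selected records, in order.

7338, 8177, 9016, 9855, 10694, 11533, 12372, 13211, 14050, 14889, 15728

k = N/n = 15941/19 = 839
9th selection = 626 + 8×839 = 7338
10th: 7338 + 839 = 8177
11th: 8177 + 839 = 9016
12th: 9016 + 839 = 9855
13th: 9855 + 839 = 10694
14th: 10694 + 839 = 11533
15th: 11533 + 839 = 12372
16th: 12372 + 839 = 13211
17th: 13211 + 839 = 14050
18th: 14050 + 839 = 14889
19th: 14889 + 839 = 15728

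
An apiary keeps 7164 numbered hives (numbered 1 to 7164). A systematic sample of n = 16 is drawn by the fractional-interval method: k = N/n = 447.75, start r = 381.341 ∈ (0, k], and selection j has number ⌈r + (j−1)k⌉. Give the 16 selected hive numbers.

382, 830, 1277, 1725, 2173, 2621, 3068, 3516, 3964, 4412, 4859, 5307, 5755, 6203, 6650, 7098

j=1: r + 0k = 381.341 → ⌈·⌉ = 382
j=2: r + 1k = 829.091 → ⌈·⌉ = 830
j=3: r + 2k = 1276.841 → ⌈·⌉ = 1277
j=4: r + 3k = 1724.591 → ⌈·⌉ = 1725
j=5: r + 4k = 2172.341 → ⌈·⌉ = 2173
j=6: r + 5k = 2620.091 → ⌈·⌉ = 2621
j=7: r + 6k = 3067.841 → ⌈·⌉ = 3068
j=8: r + 7k = 3515.591 → ⌈·⌉ = 3516
j=9: r + 8k = 3963.341 → ⌈·⌉ = 3964
j=10: r + 9k = 4411.091 → ⌈·⌉ = 4412
j=11: r + 10k = 4858.841 → ⌈·⌉ = 4859
j=12: r + 11k = 5306.591 → ⌈·⌉ = 5307
j=13: r + 12k = 5754.341 → ⌈·⌉ = 5755
j=14: r + 13k = 6202.091 → ⌈·⌉ = 6203
j=15: r + 14k = 6649.841 → ⌈·⌉ = 6650
j=16: r + 15k = 7097.591 → ⌈·⌉ = 7098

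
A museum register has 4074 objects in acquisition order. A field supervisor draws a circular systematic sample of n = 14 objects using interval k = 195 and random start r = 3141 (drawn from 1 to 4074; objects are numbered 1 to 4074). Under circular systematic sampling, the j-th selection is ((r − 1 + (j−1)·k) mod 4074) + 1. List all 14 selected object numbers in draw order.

3141, 3336, 3531, 3726, 3921, 42, 237, 432, 627, 822, 1017, 1212, 1407, 1602

Selection 1: 3141
Selection 2: 3141 + 195 = 3336
Selection 3: 3336 + 195 = 3531
Selection 4: 3531 + 195 = 3726
Selection 5: 3726 + 195 = 3921
Selection 6: 3921 + 195 = 4116 → 4116 − 4074 = 42
Selection 7: 42 + 195 = 237
Selection 8: 237 + 195 = 432
Selection 9: 432 + 195 = 627
Selection 10: 627 + 195 = 822
Selection 11: 822 + 195 = 1017
Selection 12: 1017 + 195 = 1212
Selection 13: 1212 + 195 = 1407
Selection 14: 1407 + 195 = 1602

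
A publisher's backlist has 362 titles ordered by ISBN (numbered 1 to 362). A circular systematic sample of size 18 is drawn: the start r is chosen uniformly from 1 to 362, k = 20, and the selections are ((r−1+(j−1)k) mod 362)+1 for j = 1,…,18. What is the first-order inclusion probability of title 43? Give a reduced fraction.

9/181

For each position j, as r ranges over 1…362 the j-th selection hits every title exactly once, so title 43 is selected for exactly 18 of the 362 starts.
Inclusion probability = 18/362 = 9/181.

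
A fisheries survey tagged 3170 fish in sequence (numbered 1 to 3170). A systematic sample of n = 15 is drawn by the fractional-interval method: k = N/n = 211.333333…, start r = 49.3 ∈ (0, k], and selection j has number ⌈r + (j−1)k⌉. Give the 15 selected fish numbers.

j=1: r + 0k = 49.3 → ⌈·⌉ = 50
j=2: r + 1k = 260.633333… → ⌈·⌉ = 261
j=3: r + 2k = 471.966666… → ⌈·⌉ = 472
j=4: r + 3k = 683.3 → ⌈·⌉ = 684
j=5: r + 4k = 894.633333… → ⌈·⌉ = 895
j=6: r + 5k = 1105.966666… → ⌈·⌉ = 1106
j=7: r + 6k = 1317.3 → ⌈·⌉ = 1318
j=8: r + 7k = 1528.633333… → ⌈·⌉ = 1529
j=9: r + 8k = 1739.966666… → ⌈·⌉ = 1740
j=10: r + 9k = 1951.3 → ⌈·⌉ = 1952
j=11: r + 10k = 2162.633333… → ⌈·⌉ = 2163
j=12: r + 11k = 2373.966666… → ⌈·⌉ = 2374
j=13: r + 12k = 2585.3 → ⌈·⌉ = 2586
j=14: r + 13k = 2796.633333… → ⌈·⌉ = 2797
j=15: r + 14k = 3007.966666… → ⌈·⌉ = 3008

50, 261, 472, 684, 895, 1106, 1318, 1529, 1740, 1952, 2163, 2374, 2586, 2797, 3008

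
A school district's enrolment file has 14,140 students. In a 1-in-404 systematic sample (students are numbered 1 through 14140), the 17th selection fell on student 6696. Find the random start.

k = 404
r = 6696 − (17−1)×404 = 6696 − 6464 = 232

232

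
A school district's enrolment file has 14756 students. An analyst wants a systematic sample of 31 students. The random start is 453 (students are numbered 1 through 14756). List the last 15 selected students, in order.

8069, 8545, 9021, 9497, 9973, 10449, 10925, 11401, 11877, 12353, 12829, 13305, 13781, 14257, 14733

k = N/n = 14756/31 = 476
17th selection = 453 + 16×476 = 8069
18th: 8069 + 476 = 8545
19th: 8545 + 476 = 9021
20th: 9021 + 476 = 9497
21st: 9497 + 476 = 9973
22nd: 9973 + 476 = 10449
23rd: 10449 + 476 = 10925
24th: 10925 + 476 = 11401
25th: 11401 + 476 = 11877
26th: 11877 + 476 = 12353
27th: 12353 + 476 = 12829
28th: 12829 + 476 = 13305
29th: 13305 + 476 = 13781
30th: 13781 + 476 = 14257
31st: 14257 + 476 = 14733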